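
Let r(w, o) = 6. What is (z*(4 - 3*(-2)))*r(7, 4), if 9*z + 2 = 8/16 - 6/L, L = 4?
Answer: -20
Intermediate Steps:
z = -1/3 (z = -2/9 + (8/16 - 6/4)/9 = -2/9 + (8*(1/16) - 6*1/4)/9 = -2/9 + (1/2 - 3/2)/9 = -2/9 + (1/9)*(-1) = -2/9 - 1/9 = -1/3 ≈ -0.33333)
(z*(4 - 3*(-2)))*r(7, 4) = -(4 - 3*(-2))/3*6 = -(4 + 6)/3*6 = -1/3*10*6 = -10/3*6 = -20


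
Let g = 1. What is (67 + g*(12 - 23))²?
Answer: 3136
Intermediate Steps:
(67 + g*(12 - 23))² = (67 + 1*(12 - 23))² = (67 + 1*(-11))² = (67 - 11)² = 56² = 3136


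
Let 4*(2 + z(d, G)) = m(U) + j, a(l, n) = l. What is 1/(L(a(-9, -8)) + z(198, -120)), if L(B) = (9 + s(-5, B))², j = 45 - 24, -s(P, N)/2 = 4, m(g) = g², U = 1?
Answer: 2/9 ≈ 0.22222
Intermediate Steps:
s(P, N) = -8 (s(P, N) = -2*4 = -8)
j = 21
L(B) = 1 (L(B) = (9 - 8)² = 1² = 1)
z(d, G) = 7/2 (z(d, G) = -2 + (1² + 21)/4 = -2 + (1 + 21)/4 = -2 + (¼)*22 = -2 + 11/2 = 7/2)
1/(L(a(-9, -8)) + z(198, -120)) = 1/(1 + 7/2) = 1/(9/2) = 2/9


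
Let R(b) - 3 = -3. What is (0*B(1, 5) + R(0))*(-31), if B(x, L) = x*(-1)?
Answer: 0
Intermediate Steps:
R(b) = 0 (R(b) = 3 - 3 = 0)
B(x, L) = -x
(0*B(1, 5) + R(0))*(-31) = (0*(-1*1) + 0)*(-31) = (0*(-1) + 0)*(-31) = (0 + 0)*(-31) = 0*(-31) = 0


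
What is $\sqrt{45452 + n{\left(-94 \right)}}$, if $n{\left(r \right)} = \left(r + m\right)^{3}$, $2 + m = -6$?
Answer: $2 i \sqrt{253939} \approx 1007.8 i$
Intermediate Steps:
$m = -8$ ($m = -2 - 6 = -8$)
$n{\left(r \right)} = \left(-8 + r\right)^{3}$ ($n{\left(r \right)} = \left(r - 8\right)^{3} = \left(-8 + r\right)^{3}$)
$\sqrt{45452 + n{\left(-94 \right)}} = \sqrt{45452 + \left(-8 - 94\right)^{3}} = \sqrt{45452 + \left(-102\right)^{3}} = \sqrt{45452 - 1061208} = \sqrt{-1015756} = 2 i \sqrt{253939}$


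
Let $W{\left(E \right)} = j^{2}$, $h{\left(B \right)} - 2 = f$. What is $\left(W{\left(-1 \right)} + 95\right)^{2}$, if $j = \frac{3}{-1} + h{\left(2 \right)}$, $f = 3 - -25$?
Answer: $678976$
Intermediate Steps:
$f = 28$ ($f = 3 + 25 = 28$)
$h{\left(B \right)} = 30$ ($h{\left(B \right)} = 2 + 28 = 30$)
$j = 27$ ($j = \frac{3}{-1} + 30 = 3 \left(-1\right) + 30 = -3 + 30 = 27$)
$W{\left(E \right)} = 729$ ($W{\left(E \right)} = 27^{2} = 729$)
$\left(W{\left(-1 \right)} + 95\right)^{2} = \left(729 + 95\right)^{2} = 824^{2} = 678976$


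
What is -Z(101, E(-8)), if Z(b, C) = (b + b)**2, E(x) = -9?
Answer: -40804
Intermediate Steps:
Z(b, C) = 4*b**2 (Z(b, C) = (2*b)**2 = 4*b**2)
-Z(101, E(-8)) = -4*101**2 = -4*10201 = -1*40804 = -40804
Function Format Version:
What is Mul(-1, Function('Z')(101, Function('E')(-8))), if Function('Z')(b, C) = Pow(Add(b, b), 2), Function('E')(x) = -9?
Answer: -40804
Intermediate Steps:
Function('Z')(b, C) = Mul(4, Pow(b, 2)) (Function('Z')(b, C) = Pow(Mul(2, b), 2) = Mul(4, Pow(b, 2)))
Mul(-1, Function('Z')(101, Function('E')(-8))) = Mul(-1, Mul(4, Pow(101, 2))) = Mul(-1, Mul(4, 10201)) = Mul(-1, 40804) = -40804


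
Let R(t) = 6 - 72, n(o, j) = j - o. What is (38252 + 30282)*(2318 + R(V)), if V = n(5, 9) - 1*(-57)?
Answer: 154338568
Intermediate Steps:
V = 61 (V = (9 - 1*5) - 1*(-57) = (9 - 5) + 57 = 4 + 57 = 61)
R(t) = -66
(38252 + 30282)*(2318 + R(V)) = (38252 + 30282)*(2318 - 66) = 68534*2252 = 154338568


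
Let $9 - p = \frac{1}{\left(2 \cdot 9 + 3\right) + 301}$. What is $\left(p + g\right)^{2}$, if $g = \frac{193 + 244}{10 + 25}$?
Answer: $\frac{24413481}{52900} \approx 461.5$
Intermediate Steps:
$g = \frac{437}{35} \approx 12.486$
$p = \frac{2897}{322}$ ($p = 9 - \frac{1}{\left(2 \cdot 9 + 3\right) + 301} = 9 - \frac{1}{\left(18 + 3\right) + 301} = 9 - \frac{1}{21 + 301} = 9 - \frac{1}{322} = \frac{2897}{322} \approx 8.9969$)
$\left(p + g\right)^{2} = \left(\frac{2897}{322} + \frac{437}{35}\right)^{2} = \left(\frac{4941}{230}\right)^{2} = \frac{24413481}{52900}$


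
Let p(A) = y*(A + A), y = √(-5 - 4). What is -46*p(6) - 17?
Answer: -17 - 1656*I ≈ -17.0 - 1656.0*I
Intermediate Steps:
y = 3*I (y = √(-9) = 3*I ≈ 3.0*I)
p(A) = 6*I*A (p(A) = (3*I)*(A + A) = (3*I)*(2*A) = 6*I*A)
-46*p(6) - 17 = -276*I*6 - 17 = -1656*I - 17 = -17 - 1656*I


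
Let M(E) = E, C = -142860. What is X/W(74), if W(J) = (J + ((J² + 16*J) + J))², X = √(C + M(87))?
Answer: I*√142773/46348864 ≈ 8.1524e-6*I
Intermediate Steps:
X = I*√142773 (X = √(-142860 + 87) = √(-142773) = I*√142773 ≈ 377.85*I)
W(J) = (J² + 18*J)² (W(J) = (J + (J² + 17*J))² = (J² + 18*J)²)
X/W(74) = (I*√142773)/((74²*(18 + 74)²)) = (I*√142773)/((5476*92²)) = (I*√142773)/((5476*8464)) = (I*√142773)/46348864 = (I*√142773)*(1/46348864) = I*√142773/46348864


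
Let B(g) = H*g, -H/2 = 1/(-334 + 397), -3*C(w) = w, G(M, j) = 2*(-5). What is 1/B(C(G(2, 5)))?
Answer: -189/20 ≈ -9.4500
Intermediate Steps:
G(M, j) = -10
C(w) = -w/3
H = -2/63 (H = -2/(-334 + 397) = -2/63 ≈ -0.031746)
B(g) = -2*g/63
1/B(C(G(2, 5))) = 1/(-(-2)*(-10)/189) = 1/(-2/63*10/3) = 1/(-20/189) = -189/20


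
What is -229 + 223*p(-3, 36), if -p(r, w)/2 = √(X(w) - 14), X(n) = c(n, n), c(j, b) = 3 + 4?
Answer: -229 - 446*I*√7 ≈ -229.0 - 1180.0*I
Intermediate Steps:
c(j, b) = 7
X(n) = 7
p(r, w) = -2*I*√7 (p(r, w) = -2*√(7 - 14) = -2*I*√7)
-229 + 223*p(-3, 36) = -229 + 223*(-2*I*√7) = -229 - 446*I*√7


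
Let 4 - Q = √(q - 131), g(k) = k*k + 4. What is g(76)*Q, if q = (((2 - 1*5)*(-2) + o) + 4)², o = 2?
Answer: 23120 - 5780*√13 ≈ 2279.9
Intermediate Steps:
q = 144 (q = (((2 - 1*5)*(-2) + 2) + 4)² = (((2 - 5)*(-2) + 2) + 4)² = ((-3*(-2) + 2) + 4)² = ((6 + 2) + 4)² = (8 + 4)² = 12² = 144)
g(k) = 4 + k² (g(k) = k² + 4 = 4 + k²)
Q = 4 - √13 (Q = 4 - √(144 - 131) = 4 - √13 ≈ 0.39445)
g(76)*Q = (4 + 76²)*(4 - √13) = (4 + 5776)*(4 - √13) = 5780*(4 - √13) = 23120 - 5780*√13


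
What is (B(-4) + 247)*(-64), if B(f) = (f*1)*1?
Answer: -15552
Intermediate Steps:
B(f) = f (B(f) = f*1 = f)
(B(-4) + 247)*(-64) = (-4 + 247)*(-64) = 243*(-64) = -15552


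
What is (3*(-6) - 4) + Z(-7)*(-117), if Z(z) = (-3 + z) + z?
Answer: 1967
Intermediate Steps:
Z(z) = -3 + 2*z
(3*(-6) - 4) + Z(-7)*(-117) = (3*(-6) - 4) + (-3 + 2*(-7))*(-117) = (-18 - 4) + (-3 - 14)*(-117) = -22 - 17*(-117) = -22 + 1989 = 1967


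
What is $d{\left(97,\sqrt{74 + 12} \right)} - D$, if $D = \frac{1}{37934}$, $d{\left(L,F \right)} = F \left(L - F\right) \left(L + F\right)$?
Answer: $- \frac{1}{37934} + 9323 \sqrt{86} \approx 86458.0$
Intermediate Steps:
$d{\left(L,F \right)} = F \left(F + L\right) \left(L - F\right)$ ($d{\left(L,F \right)} = F \left(L - F\right) \left(F + L\right) = F \left(F + L\right) \left(L - F\right)$)
$D = \frac{1}{37934} \approx 2.6362 \cdot 10^{-5}$
$d{\left(97,\sqrt{74 + 12} \right)} - D = \sqrt{74 + 12} \left(97^{2} - \left(\sqrt{74 + 12}\right)^{2}\right) - \frac{1}{37934} = \sqrt{86} \left(9409 - \left(\sqrt{86}\right)^{2}\right) - \frac{1}{37934} = \sqrt{86} \left(9409 - 86\right) - \frac{1}{37934} = \sqrt{86} \cdot 9323 - \frac{1}{37934} = 9323 \sqrt{86} - \frac{1}{37934} = - \frac{1}{37934} + 9323 \sqrt{86}$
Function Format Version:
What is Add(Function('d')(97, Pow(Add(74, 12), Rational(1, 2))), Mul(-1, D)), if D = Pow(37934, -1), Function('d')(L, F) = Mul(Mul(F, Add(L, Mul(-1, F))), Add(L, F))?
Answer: Add(Rational(-1, 37934), Mul(9323, Pow(86, Rational(1, 2)))) ≈ 86458.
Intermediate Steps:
Function('d')(L, F) = Mul(F, Add(F, L), Add(L, Mul(-1, F))) (Function('d')(L, F) = Mul(Mul(F, Add(L, Mul(-1, F))), Add(F, L)) = Mul(F, Add(F, L), Add(L, Mul(-1, F))))
D = Rational(1, 37934) ≈ 2.6362e-5
Add(Function('d')(97, Pow(Add(74, 12), Rational(1, 2))), Mul(-1, D)) = Add(Mul(Pow(Add(74, 12), Rational(1, 2)), Add(Pow(97, 2), Mul(-1, Pow(Pow(Add(74, 12), Rational(1, 2)), 2)))), Mul(-1, Rational(1, 37934))) = Add(Mul(Pow(86, Rational(1, 2)), Add(9409, Mul(-1, Pow(Pow(86, Rational(1, 2)), 2)))), Rational(-1, 37934)) = Add(Mul(Pow(86, Rational(1, 2)), Add(9409, Mul(-1, 86))), Rational(-1, 37934)) = Add(Mul(Pow(86, Rational(1, 2)), Add(9409, -86)), Rational(-1, 37934)) = Add(Mul(Pow(86, Rational(1, 2)), 9323), Rational(-1, 37934)) = Add(Mul(9323, Pow(86, Rational(1, 2))), Rational(-1, 37934)) = Add(Rational(-1, 37934), Mul(9323, Pow(86, Rational(1, 2))))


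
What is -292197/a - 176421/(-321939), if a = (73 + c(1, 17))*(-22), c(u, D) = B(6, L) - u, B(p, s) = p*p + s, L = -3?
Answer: 10497460277/82631010 ≈ 127.04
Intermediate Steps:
B(p, s) = s + p² (B(p, s) = p² + s = s + p²)
c(u, D) = 33 - u (c(u, D) = (-3 + 6²) - u = (-3 + 36) - u = 33 - u)
a = -2310 (a = (73 + (33 - 1*1))*(-22) = (73 + (33 - 1))*(-22) = (73 + 32)*(-22) = 105*(-22) = -2310)
-292197/a - 176421/(-321939) = -292197/(-2310) - 176421/(-321939) = -292197*(-1/2310) - 176421*(-1/321939) = 97399/770 + 58807/107313 = 10497460277/82631010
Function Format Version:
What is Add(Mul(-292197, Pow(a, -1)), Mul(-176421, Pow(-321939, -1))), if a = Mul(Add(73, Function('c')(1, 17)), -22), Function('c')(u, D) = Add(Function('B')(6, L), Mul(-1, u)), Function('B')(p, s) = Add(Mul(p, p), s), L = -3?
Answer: Rational(10497460277, 82631010) ≈ 127.04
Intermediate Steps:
Function('B')(p, s) = Add(s, Pow(p, 2)) (Function('B')(p, s) = Add(Pow(p, 2), s) = Add(s, Pow(p, 2)))
Function('c')(u, D) = Add(33, Mul(-1, u)) (Function('c')(u, D) = Add(Add(-3, Pow(6, 2)), Mul(-1, u)) = Add(Add(-3, 36), Mul(-1, u)) = Add(33, Mul(-1, u)))
a = -2310 (a = Mul(Add(73, Add(33, Mul(-1, 1))), -22) = Mul(Add(73, Add(33, -1)), -22) = Mul(Add(73, 32), -22) = Mul(105, -22) = -2310)
Add(Mul(-292197, Pow(a, -1)), Mul(-176421, Pow(-321939, -1))) = Add(Mul(-292197, Pow(-2310, -1)), Mul(-176421, Pow(-321939, -1))) = Add(Mul(-292197, Rational(-1, 2310)), Mul(-176421, Rational(-1, 321939))) = Add(Rational(97399, 770), Rational(58807, 107313)) = Rational(10497460277, 82631010)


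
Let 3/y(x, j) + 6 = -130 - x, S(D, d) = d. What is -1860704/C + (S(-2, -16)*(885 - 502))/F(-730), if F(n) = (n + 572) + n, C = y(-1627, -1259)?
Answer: -102649456802/111 ≈ -9.2477e+8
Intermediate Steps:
y(x, j) = 3/(-136 - x) (y(x, j) = 3/(-6 + (-130 - x)) = 3/(-136 - x))
C = 1/497 (C = -3/(136 - 1627) = -3/(-1491) = -3*(-1/1491) = 1/497 ≈ 0.0020121)
F(n) = 572 + 2*n (F(n) = (572 + n) + n = 572 + 2*n)
-1860704/C + (S(-2, -16)*(885 - 502))/F(-730) = -1860704/1/497 + (-16*(885 - 502))/(572 + 2*(-730)) = -1860704*497 + (-16*383)/(572 - 1460) = -924769888 - 6128/(-888) = -924769888 - 6128*(-1/888) = -924769888 + 766/111 = -102649456802/111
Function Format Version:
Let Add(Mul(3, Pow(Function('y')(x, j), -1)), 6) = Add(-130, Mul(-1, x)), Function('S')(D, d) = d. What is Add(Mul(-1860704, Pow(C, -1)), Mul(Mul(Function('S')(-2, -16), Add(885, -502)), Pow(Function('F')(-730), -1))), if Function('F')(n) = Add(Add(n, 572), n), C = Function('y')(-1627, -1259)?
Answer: Rational(-102649456802, 111) ≈ -9.2477e+8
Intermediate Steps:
Function('y')(x, j) = Mul(3, Pow(Add(-136, Mul(-1, x)), -1)) (Function('y')(x, j) = Mul(3, Pow(Add(-6, Add(-130, Mul(-1, x))), -1)) = Mul(3, Pow(Add(-136, Mul(-1, x)), -1)))
C = Rational(1, 497) (C = Mul(-3, Pow(Add(136, -1627), -1)) = Mul(-3, Pow(-1491, -1)) = Mul(-3, Rational(-1, 1491)) = Rational(1, 497) ≈ 0.0020121)
Function('F')(n) = Add(572, Mul(2, n)) (Function('F')(n) = Add(Add(572, n), n) = Add(572, Mul(2, n)))
Add(Mul(-1860704, Pow(C, -1)), Mul(Mul(Function('S')(-2, -16), Add(885, -502)), Pow(Function('F')(-730), -1))) = Add(Mul(-1860704, Pow(Rational(1, 497), -1)), Mul(Mul(-16, Add(885, -502)), Pow(Add(572, Mul(2, -730)), -1))) = Add(Mul(-1860704, 497), Mul(Mul(-16, 383), Pow(Add(572, -1460), -1))) = Add(-924769888, Mul(-6128, Pow(-888, -1))) = Add(-924769888, Mul(-6128, Rational(-1, 888))) = Add(-924769888, Rational(766, 111)) = Rational(-102649456802, 111)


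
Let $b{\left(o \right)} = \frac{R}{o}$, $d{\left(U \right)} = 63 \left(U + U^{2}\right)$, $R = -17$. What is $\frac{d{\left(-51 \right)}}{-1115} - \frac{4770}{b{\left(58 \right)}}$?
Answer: $\frac{61148970}{3791} \approx 16130.0$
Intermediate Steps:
$d{\left(U \right)} = 63 U + 63 U^{2}$
$b{\left(o \right)} = - \frac{17}{o}$
$\frac{d{\left(-51 \right)}}{-1115} - \frac{4770}{b{\left(58 \right)}} = \frac{63 \left(-51\right) \left(1 - 51\right)}{-1115} - \frac{4770}{\left(-17\right) \frac{1}{58}} = 63 \left(-51\right) \left(-50\right) \left(- \frac{1}{1115}\right) - \frac{4770}{\left(-17\right) \frac{1}{58}} = 160650 \left(- \frac{1}{1115}\right) - \frac{4770}{- \frac{17}{58}} = - \frac{32130}{223} - - \frac{276660}{17} = - \frac{32130}{223} + \frac{276660}{17} = \frac{61148970}{3791}$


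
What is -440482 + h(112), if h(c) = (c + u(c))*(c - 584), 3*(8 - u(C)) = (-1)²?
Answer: -1490894/3 ≈ -4.9696e+5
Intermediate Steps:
u(C) = 23/3 (u(C) = 8 - ⅓*(-1)² = 8 - ⅓*1 = 8 - ⅓ = 23/3)
h(c) = (-584 + c)*(23/3 + c) (h(c) = (c + 23/3)*(c - 584) = (23/3 + c)*(-584 + c) = (-584 + c)*(23/3 + c))
-440482 + h(112) = -440482 + (-13432/3 + 112² - 1729/3*112) = -440482 + (-13432/3 + 12544 - 193648/3) = -440482 - 169448/3 = -1490894/3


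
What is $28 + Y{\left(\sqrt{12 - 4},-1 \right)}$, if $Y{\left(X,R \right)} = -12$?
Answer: $16$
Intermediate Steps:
$28 + Y{\left(\sqrt{12 - 4},-1 \right)} = 28 - 12 = 16$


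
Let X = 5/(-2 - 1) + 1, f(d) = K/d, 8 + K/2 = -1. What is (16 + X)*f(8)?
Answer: -69/2 ≈ -34.500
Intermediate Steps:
K = -18 (K = -16 + 2*(-1) = -16 - 2 = -18)
f(d) = -18/d
X = -⅔ (X = 5/(-3) + 1 = -⅓*5 + 1 = -5/3 + 1 = -⅔ ≈ -0.66667)
(16 + X)*f(8) = (16 - ⅔)*(-18/8) = 46*(-18*⅛)/3 = (46/3)*(-9/4) = -69/2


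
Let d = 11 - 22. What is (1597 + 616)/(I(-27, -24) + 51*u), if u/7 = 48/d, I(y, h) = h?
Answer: -24343/17400 ≈ -1.3990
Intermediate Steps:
d = -11
u = -336/11 (u = 7*(48/(-11)) = 7*(48*(-1/11)) = 7*(-48/11) = -336/11 ≈ -30.545)
(1597 + 616)/(I(-27, -24) + 51*u) = (1597 + 616)/(-24 + 51*(-336/11)) = 2213/(-24 - 17136/11) = 2213/(-17400/11) = 2213*(-11/17400) = -24343/17400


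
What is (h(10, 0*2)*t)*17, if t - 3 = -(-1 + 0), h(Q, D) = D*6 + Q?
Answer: 680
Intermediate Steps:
h(Q, D) = Q + 6*D (h(Q, D) = 6*D + Q = Q + 6*D)
t = 4 (t = 3 - (-1 + 0) = 3 - 1*(-1) = 3 + 1 = 4)
(h(10, 0*2)*t)*17 = ((10 + 6*(0*2))*4)*17 = ((10 + 6*0)*4)*17 = ((10 + 0)*4)*17 = (10*4)*17 = 40*17 = 680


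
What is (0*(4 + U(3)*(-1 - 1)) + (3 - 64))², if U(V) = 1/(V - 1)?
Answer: 3721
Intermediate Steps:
U(V) = 1/(-1 + V)
(0*(4 + U(3)*(-1 - 1)) + (3 - 64))² = (0*(4 + (-1 - 1)/(-1 + 3)) + (3 - 64))² = (0*(4 - 2/2) - 61)² = (0*(4 + (½)*(-2)) - 61)² = (0*(4 - 1) - 61)² = (0*3 - 61)² = (0 - 61)² = (-61)² = 3721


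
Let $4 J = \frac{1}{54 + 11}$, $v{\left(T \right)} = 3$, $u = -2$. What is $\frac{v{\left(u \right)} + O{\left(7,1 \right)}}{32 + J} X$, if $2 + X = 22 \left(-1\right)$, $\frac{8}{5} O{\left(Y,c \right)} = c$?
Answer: $- \frac{22620}{8321} \approx -2.7184$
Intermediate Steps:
$O{\left(Y,c \right)} = \frac{5 c}{8}$
$J = \frac{1}{260}$ ($J = \frac{1}{4 \left(54 + 11\right)} = \frac{1}{4 \cdot 65} = \frac{1}{4} \cdot \frac{1}{65} = \frac{1}{260} \approx 0.0038462$)
$X = -24$ ($X = -2 + 22 \left(-1\right) = -2 - 22 = -24$)
$\frac{v{\left(u \right)} + O{\left(7,1 \right)}}{32 + J} X = \frac{3 + \frac{5}{8} \cdot 1}{32 + \frac{1}{260}} \left(-24\right) = \frac{3 + \frac{5}{8}}{\frac{8321}{260}} \left(-24\right) = \frac{29}{8} \cdot \frac{260}{8321} \left(-24\right) = \frac{1885}{16642} \left(-24\right) = - \frac{22620}{8321}$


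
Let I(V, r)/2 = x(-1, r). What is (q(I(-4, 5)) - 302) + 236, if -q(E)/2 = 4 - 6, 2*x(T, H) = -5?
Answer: -62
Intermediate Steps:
x(T, H) = -5/2 (x(T, H) = (½)*(-5) = -5/2)
I(V, r) = -5 (I(V, r) = 2*(-5/2) = -5)
q(E) = 4 (q(E) = -2*(4 - 6) = -2*(-2) = 4)
(q(I(-4, 5)) - 302) + 236 = (4 - 302) + 236 = -298 + 236 = -62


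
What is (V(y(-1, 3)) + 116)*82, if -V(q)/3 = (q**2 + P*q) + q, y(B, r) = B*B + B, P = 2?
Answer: 9512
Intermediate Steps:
y(B, r) = B + B**2 (y(B, r) = B**2 + B = B + B**2)
V(q) = -9*q - 3*q**2 (V(q) = -3*((q**2 + 2*q) + q) = -3*(q**2 + 3*q) = -9*q - 3*q**2)
(V(y(-1, 3)) + 116)*82 = (-3*(-(1 - 1))*(3 - (1 - 1)) + 116)*82 = (-3*(-1*0)*(3 - 1*0) + 116)*82 = (-3*0*(3 + 0) + 116)*82 = (-3*0*3 + 116)*82 = (0 + 116)*82 = 116*82 = 9512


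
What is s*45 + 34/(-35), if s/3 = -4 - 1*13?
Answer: -80359/35 ≈ -2296.0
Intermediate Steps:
s = -51 (s = 3*(-4 - 1*13) = 3*(-4 - 13) = 3*(-17) = -51)
s*45 + 34/(-35) = -51*45 + 34/(-35) = -2295 + 34*(-1/35) = -2295 - 34/35 = -80359/35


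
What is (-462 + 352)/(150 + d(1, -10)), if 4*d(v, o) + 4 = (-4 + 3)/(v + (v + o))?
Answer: -3520/4769 ≈ -0.73810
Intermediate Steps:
d(v, o) = -1 - 1/(4*(o + 2*v)) (d(v, o) = -1 + ((-4 + 3)/(v + (v + o)))/4 = -1 + (-1/(v + (o + v)))/4 = -1 + (-1/(o + 2*v))/4 = -1 - 1/(4*(o + 2*v)))
(-462 + 352)/(150 + d(1, -10)) = (-462 + 352)/(150 + (-¼ - 1*(-10) - 2*1)/(-10 + 2*1)) = -110/(150 + (-¼ + 10 - 2)/(-10 + 2)) = -110/(150 + (31/4)/(-8)) = -110/(150 - ⅛*31/4) = -110/(150 - 31/32) = -110/4769/32 = -110*32/4769 = -3520/4769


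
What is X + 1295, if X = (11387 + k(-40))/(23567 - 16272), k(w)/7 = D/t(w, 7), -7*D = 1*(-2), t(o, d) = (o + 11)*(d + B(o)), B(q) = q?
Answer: 9051700286/6981315 ≈ 1296.6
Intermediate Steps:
t(o, d) = (11 + o)*(d + o) (t(o, d) = (o + 11)*(d + o) = (11 + o)*(d + o))
D = 2/7 (D = -(-2)/7 = -1/7*(-2) = 2/7 ≈ 0.28571)
k(w) = 2/(77 + w**2 + 18*w) (k(w) = 7*(2/(7*(w**2 + 11*7 + 11*w + 7*w))) = 7*(2/(7*(w**2 + 77 + 11*w + 7*w))) = 7*(2/(7*(77 + w**2 + 18*w))) = 2/(77 + w**2 + 18*w))
X = 10897361/6981315 (X = (11387 + 2/(77 + (-40)**2 + 18*(-40)))/(23567 - 16272) = (11387 + 2/(77 + 1600 - 720))/7295 = (11387 + 2/957)*(1/7295) = (10897361/957)*(1/7295) = 10897361/6981315 ≈ 1.5609)
X + 1295 = 10897361/6981315 + 1295 = 9051700286/6981315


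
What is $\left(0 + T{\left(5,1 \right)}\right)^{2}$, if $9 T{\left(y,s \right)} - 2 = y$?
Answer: $\frac{49}{81} \approx 0.60494$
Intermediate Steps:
$T{\left(y,s \right)} = \frac{2}{9} + \frac{y}{9}$
$\left(0 + T{\left(5,1 \right)}\right)^{2} = \left(0 + \left(\frac{2}{9} + \frac{1}{9} \cdot 5\right)\right)^{2} = \left(0 + \left(\frac{2}{9} + \frac{5}{9}\right)\right)^{2} = \left(0 + \frac{7}{9}\right)^{2} = \left(\frac{7}{9}\right)^{2} = \frac{49}{81}$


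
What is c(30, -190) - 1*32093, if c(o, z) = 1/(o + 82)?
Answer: -3594415/112 ≈ -32093.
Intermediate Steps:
c(o, z) = 1/(82 + o)
c(30, -190) - 1*32093 = 1/(82 + 30) - 1*32093 = 1/112 - 32093 = -3594415/112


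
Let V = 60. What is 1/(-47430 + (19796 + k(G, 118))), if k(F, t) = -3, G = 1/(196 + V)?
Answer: -1/27637 ≈ -3.6183e-5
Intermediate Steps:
G = 1/256 (G = 1/(196 + 60) = 1/256 ≈ 0.0039063)
1/(-47430 + (19796 + k(G, 118))) = 1/(-47430 + (19796 - 3)) = 1/(-47430 + 19793) = 1/(-27637) = -1/27637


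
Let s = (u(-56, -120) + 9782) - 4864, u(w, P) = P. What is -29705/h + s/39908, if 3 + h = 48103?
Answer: -3671859/7382980 ≈ -0.49734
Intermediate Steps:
h = 48100 (h = -3 + 48103 = 48100)
s = 4798 (s = (-120 + 9782) - 4864 = 9662 - 4864 = 4798)
-29705/h + s/39908 = -29705/48100 + 4798/39908 = -29705*1/48100 + 4798*(1/39908) = -457/740 + 2399/19954 = -3671859/7382980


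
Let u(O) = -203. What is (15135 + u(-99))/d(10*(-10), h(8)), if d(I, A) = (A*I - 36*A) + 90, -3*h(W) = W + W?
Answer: 22398/1223 ≈ 18.314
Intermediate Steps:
h(W) = -2*W/3 (h(W) = -(W + W)/3 = -2*W/3)
d(I, A) = 90 - 36*A + A*I (d(I, A) = (-36*A + A*I) + 90 = 90 - 36*A + A*I)
(15135 + u(-99))/d(10*(-10), h(8)) = (15135 - 203)/(90 - (-24)*8 + (-⅔*8)*(10*(-10))) = 14932/(90 - 36*(-16/3) - 16/3*(-100)) = 14932/(90 + 192 + 1600/3) = 14932/(2446/3) = 14932*(3/2446) = 22398/1223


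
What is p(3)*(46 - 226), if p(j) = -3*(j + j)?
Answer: 3240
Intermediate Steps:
p(j) = -6*j
p(3)*(46 - 226) = (-6*3)*(46 - 226) = -18*(-180) = 3240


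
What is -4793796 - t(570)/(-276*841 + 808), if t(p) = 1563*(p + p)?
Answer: -277210395837/57827 ≈ -4.7938e+6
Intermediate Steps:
t(p) = 3126*p (t(p) = 1563*(2*p) = 3126*p)
-4793796 - t(570)/(-276*841 + 808) = -4793796 - 3126*570/(-276*841 + 808) = -4793796 - 1781820/(-232116 + 808) = -4793796 - 1781820/(-231308) = -4793796 - 1781820*(-1)/231308 = -4793796 - 1*(-445455/57827) = -4793796 + 445455/57827 = -277210395837/57827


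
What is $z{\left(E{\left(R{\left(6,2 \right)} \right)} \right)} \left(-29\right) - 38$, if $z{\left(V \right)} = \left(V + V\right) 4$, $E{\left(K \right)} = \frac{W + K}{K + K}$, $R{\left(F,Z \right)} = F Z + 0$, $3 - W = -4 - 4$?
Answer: $- \frac{781}{3} \approx -260.33$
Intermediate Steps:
$W = 11$ ($W = 3 - \left(-4 - 4\right) = 3 - -8 = 3 + 8 = 11$)
$R{\left(F,Z \right)} = F Z$
$E{\left(K \right)} = \frac{11 + K}{2 K}$ ($E{\left(K \right)} = \frac{11 + K}{K + K} = \frac{11 + K}{2 K}$)
$z{\left(V \right)} = 8 V$ ($z{\left(V \right)} = 2 V 4 = 8 V$)
$z{\left(E{\left(R{\left(6,2 \right)} \right)} \right)} \left(-29\right) - 38 = 8 \frac{11 + 6 \cdot 2}{2 \cdot 6 \cdot 2} \left(-29\right) - 38 = 8 \frac{11 + 12}{2 \cdot 12} \left(-29\right) - 38 = 8 \cdot \frac{1}{2} \cdot \frac{1}{12} \cdot 23 \left(-29\right) - 38 = 8 \cdot \frac{23}{24} \left(-29\right) - 38 = \frac{23}{3} \left(-29\right) - 38 = - \frac{667}{3} - 38 = - \frac{781}{3}$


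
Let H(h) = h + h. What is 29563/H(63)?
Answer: 29563/126 ≈ 234.63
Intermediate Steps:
H(h) = 2*h
29563/H(63) = 29563/((2*63)) = 29563/126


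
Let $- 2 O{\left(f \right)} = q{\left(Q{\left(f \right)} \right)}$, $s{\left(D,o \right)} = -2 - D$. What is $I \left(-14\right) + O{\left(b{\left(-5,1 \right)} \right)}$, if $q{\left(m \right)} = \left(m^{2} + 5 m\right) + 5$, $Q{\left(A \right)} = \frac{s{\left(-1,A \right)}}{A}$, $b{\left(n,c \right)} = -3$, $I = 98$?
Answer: $- \frac{24757}{18} \approx -1375.4$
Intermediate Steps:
$Q{\left(A \right)} = - \frac{1}{A}$ ($Q{\left(A \right)} = \frac{-2 - -1}{A} = \frac{-2 + 1}{A} = - \frac{1}{A}$)
$q{\left(m \right)} = 5 + m^{2} + 5 m$
$O{\left(f \right)} = - \frac{5}{2} - \frac{1}{2 f^{2}} + \frac{5}{2 f}$ ($O{\left(f \right)} = - \frac{5 + \left(- \frac{1}{f}\right)^{2} + 5 \left(- \frac{1}{f}\right)}{2} = - \frac{5 + \frac{1}{f^{2}} - \frac{5}{f}}{2} = - \frac{5}{2} - \frac{1}{2 f^{2}} + \frac{5}{2 f}$)
$I \left(-14\right) + O{\left(b{\left(-5,1 \right)} \right)} = 98 \left(-14\right) + \frac{-1 - 5 \left(-3\right)^{2} + 5 \left(-3\right)}{2 \cdot 9} = -1372 + \frac{1}{2} \cdot \frac{1}{9} \left(-1 - 45 - 15\right) = -1372 + \frac{1}{2} \cdot \frac{1}{9} \left(-61\right) = -1372 - \frac{61}{18} = - \frac{24757}{18}$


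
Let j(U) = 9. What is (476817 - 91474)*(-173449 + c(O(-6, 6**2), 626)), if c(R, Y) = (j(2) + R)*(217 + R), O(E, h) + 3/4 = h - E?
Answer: -989387804993/16 ≈ -6.1837e+10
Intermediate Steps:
O(E, h) = -3/4 + h - E (O(E, h) = -3/4 + (h - E) = -3/4 + h - E)
c(R, Y) = (9 + R)*(217 + R)
(476817 - 91474)*(-173449 + c(O(-6, 6**2), 626)) = (476817 - 91474)*(-173449 + (1953 + (-3/4 + 6**2 - 1*(-6))**2 + 226*(-3/4 + 6**2 - 1*(-6)))) = 385343*(-173449 + (1953 + (-3/4 + 36 + 6)**2 + 226*(-3/4 + 36 + 6))) = 385343*(-173449 + (1953 + (165/4)**2 + 226*(165/4))) = 385343*(-173449 + (1953 + 27225/16 + 18645/2)) = 385343*(-173449 + 207633/16) = 385343*(-2567551/16) = -989387804993/16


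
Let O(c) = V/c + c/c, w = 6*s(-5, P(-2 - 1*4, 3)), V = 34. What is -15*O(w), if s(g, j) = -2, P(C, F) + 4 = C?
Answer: 55/2 ≈ 27.500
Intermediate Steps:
P(C, F) = -4 + C
w = -12 (w = 6*(-2) = -12)
O(c) = 1 + 34/c (O(c) = 34/c + c/c = 34/c + 1 = 1 + 34/c)
-15*O(w) = -15*(34 - 12)/(-12) = -(-5)*22/4 = -15*(-11/6) = 55/2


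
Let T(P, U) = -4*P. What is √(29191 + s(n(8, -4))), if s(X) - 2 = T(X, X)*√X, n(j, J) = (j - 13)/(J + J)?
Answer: √(467088 - 10*√10)/4 ≈ 170.85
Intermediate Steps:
n(j, J) = (-13 + j)/(2*J) (n(j, J) = (-13 + j)/((2*J)) = (-13 + j)*(1/(2*J)) = (-13 + j)/(2*J))
s(X) = 2 - 4*X^(3/2) (s(X) = 2 + (-4*X)*√X = 2 - 4*X^(3/2))
√(29191 + s(n(8, -4))) = √(29191 + (2 - 4*5*√10*(-1/(-4))^(3/2)/4)) = √(29191 + (2 - 4*5*√10/32)) = √(29191 + (2 - 5*√10/8)) = √(29193 - 5*√10/8)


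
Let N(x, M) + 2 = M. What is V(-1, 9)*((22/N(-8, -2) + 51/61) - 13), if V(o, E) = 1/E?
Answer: -2155/1098 ≈ -1.9627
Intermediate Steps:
N(x, M) = -2 + M
V(-1, 9)*((22/N(-8, -2) + 51/61) - 13) = ((22/(-2 - 2) + 51/61) - 13)/9 = ((22/(-4) + 51*(1/61)) - 13)/9 = ((22*(-1/4) + 51/61) - 13)/9 = ((-11/2 + 51/61) - 13)/9 = (-569/122 - 13)/9 = (1/9)*(-2155/122) = -2155/1098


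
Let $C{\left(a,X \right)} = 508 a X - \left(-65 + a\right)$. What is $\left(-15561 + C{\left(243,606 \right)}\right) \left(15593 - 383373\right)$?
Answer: $-27506753508500$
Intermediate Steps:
$C{\left(a,X \right)} = 65 - a + 508 X a$ ($C{\left(a,X \right)} = 508 X a - \left(-65 + a\right) = 65 - a + 508 X a$)
$\left(-15561 + C{\left(243,606 \right)}\right) \left(15593 - 383373\right) = \left(-15561 + \left(65 - 243 + 508 \cdot 606 \cdot 243\right)\right) \left(15593 - 383373\right) = \left(-15561 + \left(65 - 243 + 74807064\right)\right) \left(-367780\right) = \left(-15561 + 74806886\right) \left(-367780\right) = 74791325 \left(-367780\right) = -27506753508500$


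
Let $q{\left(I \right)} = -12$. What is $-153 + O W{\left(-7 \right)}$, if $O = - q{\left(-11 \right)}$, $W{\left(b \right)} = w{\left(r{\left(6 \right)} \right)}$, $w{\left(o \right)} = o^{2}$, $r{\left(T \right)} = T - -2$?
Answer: $615$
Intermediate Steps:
$r{\left(T \right)} = 2 + T$ ($r{\left(T \right)} = T + 2 = 2 + T$)
$W{\left(b \right)} = 64$ ($W{\left(b \right)} = \left(2 + 6\right)^{2} = 8^{2} = 64$)
$O = 12$ ($O = \left(-1\right) \left(-12\right) = 12$)
$-153 + O W{\left(-7 \right)} = -153 + 12 \cdot 64 = -153 + 768 = 615$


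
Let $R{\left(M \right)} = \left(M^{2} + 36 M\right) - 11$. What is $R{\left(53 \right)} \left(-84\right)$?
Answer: $-395304$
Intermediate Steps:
$R{\left(M \right)} = -11 + M^{2} + 36 M$
$R{\left(53 \right)} \left(-84\right) = \left(-11 + 53^{2} + 36 \cdot 53\right) \left(-84\right) = \left(-11 + 2809 + 1908\right) \left(-84\right) = 4706 \left(-84\right) = -395304$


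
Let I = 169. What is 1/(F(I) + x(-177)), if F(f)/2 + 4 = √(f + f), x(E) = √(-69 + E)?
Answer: 1/(-8 + 26*√2 + I*√246) ≈ 0.026795 - 0.014608*I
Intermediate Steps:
F(f) = -8 + 2*√2*√f (F(f) = -8 + 2*√(f + f) = -8 + 2*√(2*f) = -8 + 2*(√2*√f) = -8 + 2*√2*√f)
1/(F(I) + x(-177)) = 1/((-8 + 2*√2*√169) + √(-69 - 177)) = 1/((-8 + 2*√2*13) + √(-246)) = 1/((-8 + 26*√2) + I*√246) = 1/(-8 + 26*√2 + I*√246)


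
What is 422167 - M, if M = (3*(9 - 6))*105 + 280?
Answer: 420942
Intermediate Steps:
M = 1225 (M = (3*3)*105 + 280 = 9*105 + 280 = 945 + 280 = 1225)
422167 - M = 422167 - 1*1225 = 422167 - 1225 = 420942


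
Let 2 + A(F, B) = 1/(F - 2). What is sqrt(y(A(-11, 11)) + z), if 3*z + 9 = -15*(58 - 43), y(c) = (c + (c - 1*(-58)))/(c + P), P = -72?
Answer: I*sqrt(8112098)/321 ≈ 8.8728*I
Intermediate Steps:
A(F, B) = -2 + 1/(-2 + F) (A(F, B) = -2 + 1/(F - 2) = -2 + 1/(-2 + F))
y(c) = (58 + 2*c)/(-72 + c) (y(c) = (c + (c - 1*(-58)))/(c - 72) = (c + (c + 58))/(-72 + c) = (c + (58 + c))/(-72 + c) = (58 + 2*c)/(-72 + c))
z = -78 (z = -3 + (-15*(58 - 43))/3 = -3 + (-15*15)/3 = -3 + (1/3)*(-225) = -3 - 75 = -78)
sqrt(y(A(-11, 11)) + z) = sqrt(2*(29 + (5 - 2*(-11))/(-2 - 11))/(-72 + (5 - 2*(-11))/(-2 - 11)) - 78) = sqrt(2*(29 + (5 + 22)/(-13))/(-72 + (5 + 22)/(-13)) - 78) = sqrt(2*(29 - 1/13*27)/(-72 - 1/13*27) - 78) = sqrt(2*(29 - 27/13)/(-72 - 27/13) - 78) = sqrt(2*(350/13)/(-963/13) - 78) = sqrt(2*(-13/963)*(350/13) - 78) = sqrt(-700/963 - 78) = sqrt(-75814/963) = I*sqrt(8112098)/321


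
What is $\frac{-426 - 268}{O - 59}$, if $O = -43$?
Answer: $\frac{347}{51} \approx 6.8039$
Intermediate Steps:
$\frac{-426 - 268}{O - 59} = \frac{-426 - 268}{-43 - 59} = - \frac{694}{-102} = \left(-694\right) \left(- \frac{1}{102}\right) = \frac{347}{51}$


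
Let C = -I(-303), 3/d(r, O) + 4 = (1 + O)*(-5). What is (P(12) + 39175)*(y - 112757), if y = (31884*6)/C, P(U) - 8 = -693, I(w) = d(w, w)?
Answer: -3700712078850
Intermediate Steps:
d(r, O) = 3/(-9 - 5*O) (d(r, O) = 3/(-4 + (1 + O)*(-5)) = 3/(-4 + (-5 - 5*O)) = 3/(-9 - 5*O))
I(w) = -3/(9 + 5*w)
P(U) = -685 (P(U) = 8 - 693 = -685)
C = -1/502 (C = -(-3)/(9 + 5*(-303)) = -(-3)/(9 - 1515) = -(-3)/(-1506) = -(-3)*(-1)/1506 = -1*1/502 = -1/502 ≈ -0.0019920)
y = -96034608 (y = (31884*6)/(-1/502) = 191304*(-502) = -96034608)
(P(12) + 39175)*(y - 112757) = (-685 + 39175)*(-96034608 - 112757) = 38490*(-96147365) = -3700712078850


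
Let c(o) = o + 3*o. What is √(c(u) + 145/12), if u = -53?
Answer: I*√7197/6 ≈ 14.139*I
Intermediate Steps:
c(o) = 4*o
√(c(u) + 145/12) = √(4*(-53) + 145/12) = √(-212 + 145*(1/12)) = √(-212 + 145/12) = √(-2399/12) = I*√7197/6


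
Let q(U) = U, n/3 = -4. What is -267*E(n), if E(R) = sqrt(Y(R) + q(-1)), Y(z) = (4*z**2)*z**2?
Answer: -4539*sqrt(287) ≈ -76896.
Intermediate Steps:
n = -12 (n = 3*(-4) = -12)
Y(z) = 4*z**4
E(R) = sqrt(-1 + 4*R**4) (E(R) = sqrt(4*R**4 - 1) = sqrt(-1 + 4*R**4))
-267*E(n) = -267*sqrt(-1 + 4*(-12)**4) = -267*sqrt(-1 + 4*20736) = -267*sqrt(-1 + 82944) = -4539*sqrt(287)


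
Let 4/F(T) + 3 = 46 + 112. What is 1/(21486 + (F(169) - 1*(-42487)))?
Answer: 155/9915819 ≈ 1.5632e-5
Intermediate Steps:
F(T) = 4/155 (F(T) = 4/(-3 + (46 + 112)) = 4/(-3 + 158) = 4/155)
1/(21486 + (F(169) - 1*(-42487))) = 1/(21486 + (4/155 - 1*(-42487))) = 1/(21486 + (4/155 + 42487)) = 1/(21486 + 6585489/155) = 1/(9915819/155) = 155/9915819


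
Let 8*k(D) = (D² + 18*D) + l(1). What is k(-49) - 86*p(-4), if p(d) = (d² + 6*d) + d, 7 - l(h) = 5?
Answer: 9777/8 ≈ 1222.1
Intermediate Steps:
l(h) = 2 (l(h) = 7 - 1*5 = 7 - 5 = 2)
p(d) = d² + 7*d
k(D) = ¼ + D²/8 + 9*D/4 (k(D) = ((D² + 18*D) + 2)/8 = (2 + D² + 18*D)/8 = ¼ + D²/8 + 9*D/4)
k(-49) - 86*p(-4) = (¼ + (⅛)*(-49)² + (9/4)*(-49)) - (-344)*(7 - 4) = (¼ + (⅛)*2401 - 441/4) - (-344)*3 = (¼ + 2401/8 - 441/4) - 86*(-12) = 1521/8 + 1032 = 9777/8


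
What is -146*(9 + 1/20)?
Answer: -13213/10 ≈ -1321.3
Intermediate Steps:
-146*(9 + 1/20) = -146*181/20 = -13213/10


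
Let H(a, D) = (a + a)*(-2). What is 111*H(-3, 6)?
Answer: 1332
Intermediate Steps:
H(a, D) = -4*a (H(a, D) = (2*a)*(-2) = -4*a)
111*H(-3, 6) = 111*(-4*(-3)) = 111*12 = 1332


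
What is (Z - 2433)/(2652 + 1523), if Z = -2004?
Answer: -4437/4175 ≈ -1.0628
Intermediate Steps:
(Z - 2433)/(2652 + 1523) = (-2004 - 2433)/(2652 + 1523) = -4437/4175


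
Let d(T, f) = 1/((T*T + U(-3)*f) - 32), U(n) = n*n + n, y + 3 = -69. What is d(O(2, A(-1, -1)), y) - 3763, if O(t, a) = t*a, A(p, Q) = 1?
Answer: -1730981/460 ≈ -3763.0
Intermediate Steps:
y = -72 (y = -3 - 69 = -72)
U(n) = n + n² (U(n) = n² + n = n + n²)
O(t, a) = a*t
d(T, f) = 1/(-32 + T² + 6*f) (d(T, f) = 1/((T*T + (-3*(1 - 3))*f) - 32) = 1/((T² + (-3*(-2))*f) - 32) = 1/((T² + 6*f) - 32) = 1/(-32 + T² + 6*f))
d(O(2, A(-1, -1)), y) - 3763 = 1/(-32 + (1*2)² + 6*(-72)) - 3763 = 1/(-32 + 2² - 432) - 3763 = 1/(-32 + 4 - 432) - 3763 = 1/(-460) - 3763 = -1/460 - 3763 = -1730981/460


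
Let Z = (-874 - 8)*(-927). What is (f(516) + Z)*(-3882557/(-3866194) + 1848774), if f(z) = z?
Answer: 2923883238927483345/1933097 ≈ 1.5125e+12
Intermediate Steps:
Z = 817614 (Z = -882*(-927) = 817614)
(f(516) + Z)*(-3882557/(-3866194) + 1848774) = (516 + 817614)*(-3882557/(-3866194) + 1848774) = 818130*(-3882557*(-1/3866194) + 1848774) = 818130*(3882557/3866194 + 1848774) = 818130*(7147722828713/3866194) = 2923883238927483345/1933097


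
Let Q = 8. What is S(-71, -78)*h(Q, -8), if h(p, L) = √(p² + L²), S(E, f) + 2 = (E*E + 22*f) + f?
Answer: 25960*√2 ≈ 36713.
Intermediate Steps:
S(E, f) = -2 + E² + 23*f (S(E, f) = -2 + ((E*E + 22*f) + f) = -2 + ((E² + 22*f) + f) = -2 + (E² + 23*f) = -2 + E² + 23*f)
h(p, L) = √(L² + p²)
S(-71, -78)*h(Q, -8) = (-2 + (-71)² + 23*(-78))*√((-8)² + 8²) = (-2 + 5041 - 1794)*√(64 + 64) = 3245*√128 = 3245*(8*√2) = 25960*√2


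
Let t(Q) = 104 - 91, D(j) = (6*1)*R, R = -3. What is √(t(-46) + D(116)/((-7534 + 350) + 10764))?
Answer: √41637190/1790 ≈ 3.6049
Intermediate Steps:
D(j) = -18 (D(j) = (6*1)*(-3) = 6*(-3) = -18)
t(Q) = 13
√(t(-46) + D(116)/((-7534 + 350) + 10764)) = √(13 - 18/((-7534 + 350) + 10764)) = √(13 - 18/(-7184 + 10764)) = √(13 - 18/3580) = √(13 - 18*1/3580) = √(13 - 9/1790) = √(23261/1790) = √41637190/1790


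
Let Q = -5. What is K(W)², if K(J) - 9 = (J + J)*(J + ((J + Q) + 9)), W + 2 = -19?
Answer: 2576025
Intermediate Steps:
W = -21 (W = -2 - 19 = -21)
K(J) = 9 + 2*J*(4 + 2*J) (K(J) = 9 + (J + J)*(J + ((J - 5) + 9)) = 9 + (2*J)*(J + ((-5 + J) + 9)) = 9 + (2*J)*(J + (4 + J)) = 9 + (2*J)*(4 + 2*J) = 9 + 2*J*(4 + 2*J))
K(W)² = (9 + 4*(-21)² + 8*(-21))² = (9 + 4*441 - 168)² = (9 + 1764 - 168)² = 1605² = 2576025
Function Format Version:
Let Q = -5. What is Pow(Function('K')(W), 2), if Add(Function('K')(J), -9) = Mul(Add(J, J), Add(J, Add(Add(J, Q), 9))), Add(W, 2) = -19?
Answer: 2576025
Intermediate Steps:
W = -21 (W = Add(-2, -19) = -21)
Function('K')(J) = Add(9, Mul(2, J, Add(4, Mul(2, J)))) (Function('K')(J) = Add(9, Mul(Add(J, J), Add(J, Add(Add(J, -5), 9)))) = Add(9, Mul(Mul(2, J), Add(J, Add(Add(-5, J), 9)))) = Add(9, Mul(Mul(2, J), Add(J, Add(4, J)))) = Add(9, Mul(Mul(2, J), Add(4, Mul(2, J)))) = Add(9, Mul(2, J, Add(4, Mul(2, J)))))
Pow(Function('K')(W), 2) = Pow(Add(9, Mul(4, Pow(-21, 2)), Mul(8, -21)), 2) = Pow(Add(9, Mul(4, 441), -168), 2) = Pow(Add(9, 1764, -168), 2) = Pow(1605, 2) = 2576025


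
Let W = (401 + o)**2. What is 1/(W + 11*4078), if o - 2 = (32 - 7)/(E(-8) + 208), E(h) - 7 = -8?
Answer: 42849/8885355358 ≈ 4.8224e-6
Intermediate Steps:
E(h) = -1 (E(h) = 7 - 8 = -1)
o = 439/207 (o = 2 + (32 - 7)/(-1 + 208) = 2 + 25/207 = 439/207 ≈ 2.1208)
W = 6963234916/42849 (W = (401 + 439/207)**2 = (83446/207)**2 = 6963234916/42849 ≈ 1.6251e+5)
1/(W + 11*4078) = 1/(6963234916/42849 + 11*4078) = 1/(6963234916/42849 + 44858) = 1/(8885355358/42849) = 42849/8885355358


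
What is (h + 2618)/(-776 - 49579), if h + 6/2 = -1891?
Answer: -724/50355 ≈ -0.014378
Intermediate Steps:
h = -1894 (h = -3 - 1891 = -1894)
(h + 2618)/(-776 - 49579) = (-1894 + 2618)/(-776 - 49579) = 724/(-50355) = 724*(-1/50355) = -724/50355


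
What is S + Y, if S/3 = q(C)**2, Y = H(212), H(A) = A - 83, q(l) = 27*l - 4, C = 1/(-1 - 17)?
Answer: 879/4 ≈ 219.75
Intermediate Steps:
C = -1/18 (C = 1/(-18) = -1/18 ≈ -0.055556)
q(l) = -4 + 27*l
H(A) = -83 + A
Y = 129 (Y = -83 + 212 = 129)
S = 363/4 (S = 3*(-4 + 27*(-1/18))**2 = 3*(-4 - 3/2)**2 = 3*(-11/2)**2 = 3*(121/4) = 363/4 ≈ 90.750)
S + Y = 363/4 + 129 = 879/4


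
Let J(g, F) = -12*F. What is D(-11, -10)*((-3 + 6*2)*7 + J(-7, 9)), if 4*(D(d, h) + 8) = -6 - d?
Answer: 1215/4 ≈ 303.75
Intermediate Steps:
D(d, h) = -19/2 - d/4 (D(d, h) = -8 + (-6 - d)/4 = -8 + (-3/2 - d/4) = -19/2 - d/4)
D(-11, -10)*((-3 + 6*2)*7 + J(-7, 9)) = (-19/2 - ¼*(-11))*((-3 + 6*2)*7 - 12*9) = (-19/2 + 11/4)*((-3 + 12)*7 - 108) = -27*(9*7 - 108)/4 = -27*(63 - 108)/4 = -27/4*(-45) = 1215/4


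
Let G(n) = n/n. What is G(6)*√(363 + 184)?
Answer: √547 ≈ 23.388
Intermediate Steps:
G(n) = 1
G(6)*√(363 + 184) = 1*√(363 + 184) = 1*√547 = √547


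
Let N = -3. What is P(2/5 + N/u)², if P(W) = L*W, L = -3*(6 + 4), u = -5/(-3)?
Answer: 1764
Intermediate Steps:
u = 5/3 (u = -5*(-⅓) = 5/3 ≈ 1.6667)
L = -30 (L = -3*10 = -30)
P(W) = -30*W
P(2/5 + N/u)² = (-30*(2/5 - 3/5/3))² = (-30*(2*(⅕) - 3*⅗))² = (-30*(⅖ - 9/5))² = (-30*(-7/5))² = 42² = 1764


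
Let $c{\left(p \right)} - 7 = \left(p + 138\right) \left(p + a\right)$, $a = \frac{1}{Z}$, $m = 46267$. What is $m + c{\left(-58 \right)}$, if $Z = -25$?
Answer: $\frac{208154}{5} \approx 41631.0$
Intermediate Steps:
$a = - \frac{1}{25}$ ($a = \frac{1}{-25} = - \frac{1}{25} \approx -0.04$)
$c{\left(p \right)} = 7 + \left(138 + p\right) \left(- \frac{1}{25} + p\right)$ ($c{\left(p \right)} = 7 + \left(p + 138\right) \left(p - \frac{1}{25}\right) = 7 + \left(138 + p\right) \left(- \frac{1}{25} + p\right)$)
$m + c{\left(-58 \right)} = 46267 + \left(\frac{37}{25} + \left(-58\right)^{2} + \frac{3449}{25} \left(-58\right)\right) = 46267 + \left(\frac{37}{25} + 3364 - \frac{200042}{25}\right) = 46267 - \frac{23181}{5} = \frac{208154}{5}$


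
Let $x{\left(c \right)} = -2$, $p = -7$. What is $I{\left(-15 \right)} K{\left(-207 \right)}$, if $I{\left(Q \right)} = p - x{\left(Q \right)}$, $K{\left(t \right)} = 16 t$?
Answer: $16560$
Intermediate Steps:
$I{\left(Q \right)} = -5$ ($I{\left(Q \right)} = -7 - -2 = -7 + 2 = -5$)
$I{\left(-15 \right)} K{\left(-207 \right)} = - 5 \cdot 16 \left(-207\right) = \left(-5\right) \left(-3312\right) = 16560$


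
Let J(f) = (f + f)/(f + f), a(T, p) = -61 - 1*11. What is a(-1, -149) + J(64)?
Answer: -71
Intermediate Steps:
a(T, p) = -72 (a(T, p) = -61 - 11 = -72)
J(f) = 1 (J(f) = (2*f)/((2*f)) = (2*f)*(1/(2*f)) = 1)
a(-1, -149) + J(64) = -72 + 1 = -71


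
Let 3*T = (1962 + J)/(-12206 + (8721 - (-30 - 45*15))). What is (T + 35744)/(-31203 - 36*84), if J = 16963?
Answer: -59617207/57090636 ≈ -1.0443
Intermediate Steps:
T = -3785/1668 (T = ((1962 + 16963)/(-12206 + (8721 - (-30 - 45*15))))/3 = (18925/(-12206 + (8721 - (-30 - 675))))/3 = (18925/(-12206 + (8721 - 1*(-705))))/3 = (18925/(-12206 + (8721 + 705)))/3 = (18925/(-12206 + 9426))/3 = (18925/(-2780))/3 = (18925*(-1/2780))/3 = (1/3)*(-3785/556) = -3785/1668 ≈ -2.2692)
(T + 35744)/(-31203 - 36*84) = (-3785/1668 + 35744)/(-31203 - 36*84) = 59617207/(1668*(-31203 - 3024)) = (59617207/1668)/(-34227) = (59617207/1668)*(-1/34227) = -59617207/57090636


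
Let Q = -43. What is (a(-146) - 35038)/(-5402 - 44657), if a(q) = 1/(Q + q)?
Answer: 6622183/9461151 ≈ 0.69993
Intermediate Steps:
a(q) = 1/(-43 + q)
(a(-146) - 35038)/(-5402 - 44657) = (1/(-43 - 146) - 35038)/(-5402 - 44657) = (1/(-189) - 35038)/(-50059) = (-1/189 - 35038)*(-1/50059) = -6622183/189*(-1/50059) = 6622183/9461151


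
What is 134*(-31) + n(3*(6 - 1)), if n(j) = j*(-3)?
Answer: -4199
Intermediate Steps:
n(j) = -3*j
134*(-31) + n(3*(6 - 1)) = 134*(-31) - 9*(6 - 1) = -4154 - 9*5 = -4154 - 3*15 = -4154 - 45 = -4199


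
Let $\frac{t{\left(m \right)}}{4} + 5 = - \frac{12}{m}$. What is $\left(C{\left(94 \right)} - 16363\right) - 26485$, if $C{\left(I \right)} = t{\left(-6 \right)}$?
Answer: $-42860$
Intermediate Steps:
$t{\left(m \right)} = -20 - \frac{48}{m}$ ($t{\left(m \right)} = -20 + 4 \left(- \frac{12}{m}\right) = -20 - \frac{48}{m}$)
$C{\left(I \right)} = -12$ ($C{\left(I \right)} = -20 - \frac{48}{-6} = -20 - -8 = -20 + 8 = -12$)
$\left(C{\left(94 \right)} - 16363\right) - 26485 = \left(-12 - 16363\right) - 26485 = -16375 - 26485 = -42860$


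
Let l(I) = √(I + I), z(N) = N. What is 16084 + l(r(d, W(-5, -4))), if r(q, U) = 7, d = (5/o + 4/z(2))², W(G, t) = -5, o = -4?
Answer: 16084 + √14 ≈ 16088.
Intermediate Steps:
d = 9/16 (d = (5/(-4) + 4/2)² = (5*(-¼) + 4*(½))² = (-5/4 + 2)² = (¾)² = 9/16 ≈ 0.56250)
l(I) = √2*√I (l(I) = √(2*I) = √2*√I)
16084 + l(r(d, W(-5, -4))) = 16084 + √2*√7 = 16084 + √14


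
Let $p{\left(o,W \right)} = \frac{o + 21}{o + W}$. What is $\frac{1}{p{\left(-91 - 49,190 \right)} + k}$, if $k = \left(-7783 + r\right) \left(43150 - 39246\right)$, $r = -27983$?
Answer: $- \frac{50}{6981523319} \approx -7.1618 \cdot 10^{-9}$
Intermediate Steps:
$p{\left(o,W \right)} = \frac{21 + o}{W + o}$
$k = -139630464$ ($k = \left(-7783 - 27983\right) \left(43150 - 39246\right) = \left(-35766\right) 3904 = -139630464$)
$\frac{1}{p{\left(-91 - 49,190 \right)} + k} = \frac{1}{\frac{21 - 140}{190 - 140} - 139630464} = \frac{1}{\frac{1}{50} \left(-119\right) - 139630464} = \frac{1}{- \frac{119}{50} - 139630464} = \frac{1}{- \frac{6981523319}{50}} = - \frac{50}{6981523319}$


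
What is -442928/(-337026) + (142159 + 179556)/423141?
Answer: 1049103959/505707513 ≈ 2.0745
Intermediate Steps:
-442928/(-337026) + (142159 + 179556)/423141 = -442928*(-1/337026) + 321715*(1/423141) = 221464/168513 + 6845/9003 = 1049103959/505707513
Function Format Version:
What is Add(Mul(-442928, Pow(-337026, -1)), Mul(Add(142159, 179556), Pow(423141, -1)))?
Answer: Rational(1049103959, 505707513) ≈ 2.0745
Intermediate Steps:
Add(Mul(-442928, Pow(-337026, -1)), Mul(Add(142159, 179556), Pow(423141, -1))) = Add(Mul(-442928, Rational(-1, 337026)), Mul(321715, Rational(1, 423141))) = Add(Rational(221464, 168513), Rational(6845, 9003)) = Rational(1049103959, 505707513)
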